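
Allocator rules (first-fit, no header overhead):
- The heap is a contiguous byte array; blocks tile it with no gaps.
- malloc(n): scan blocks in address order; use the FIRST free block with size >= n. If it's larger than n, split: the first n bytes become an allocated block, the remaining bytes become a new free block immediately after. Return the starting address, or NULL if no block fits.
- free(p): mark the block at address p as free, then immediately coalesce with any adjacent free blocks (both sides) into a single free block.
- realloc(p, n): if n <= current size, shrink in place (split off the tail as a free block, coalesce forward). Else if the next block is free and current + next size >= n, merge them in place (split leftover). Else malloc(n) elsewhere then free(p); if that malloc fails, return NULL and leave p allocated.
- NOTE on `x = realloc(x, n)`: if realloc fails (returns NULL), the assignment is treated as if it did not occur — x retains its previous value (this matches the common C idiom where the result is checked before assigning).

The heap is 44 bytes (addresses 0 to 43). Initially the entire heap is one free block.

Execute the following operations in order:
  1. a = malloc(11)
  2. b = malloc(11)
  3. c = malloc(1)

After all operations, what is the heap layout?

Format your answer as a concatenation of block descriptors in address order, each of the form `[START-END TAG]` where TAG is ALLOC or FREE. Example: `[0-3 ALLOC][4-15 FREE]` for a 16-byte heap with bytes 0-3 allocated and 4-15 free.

Answer: [0-10 ALLOC][11-21 ALLOC][22-22 ALLOC][23-43 FREE]

Derivation:
Op 1: a = malloc(11) -> a = 0; heap: [0-10 ALLOC][11-43 FREE]
Op 2: b = malloc(11) -> b = 11; heap: [0-10 ALLOC][11-21 ALLOC][22-43 FREE]
Op 3: c = malloc(1) -> c = 22; heap: [0-10 ALLOC][11-21 ALLOC][22-22 ALLOC][23-43 FREE]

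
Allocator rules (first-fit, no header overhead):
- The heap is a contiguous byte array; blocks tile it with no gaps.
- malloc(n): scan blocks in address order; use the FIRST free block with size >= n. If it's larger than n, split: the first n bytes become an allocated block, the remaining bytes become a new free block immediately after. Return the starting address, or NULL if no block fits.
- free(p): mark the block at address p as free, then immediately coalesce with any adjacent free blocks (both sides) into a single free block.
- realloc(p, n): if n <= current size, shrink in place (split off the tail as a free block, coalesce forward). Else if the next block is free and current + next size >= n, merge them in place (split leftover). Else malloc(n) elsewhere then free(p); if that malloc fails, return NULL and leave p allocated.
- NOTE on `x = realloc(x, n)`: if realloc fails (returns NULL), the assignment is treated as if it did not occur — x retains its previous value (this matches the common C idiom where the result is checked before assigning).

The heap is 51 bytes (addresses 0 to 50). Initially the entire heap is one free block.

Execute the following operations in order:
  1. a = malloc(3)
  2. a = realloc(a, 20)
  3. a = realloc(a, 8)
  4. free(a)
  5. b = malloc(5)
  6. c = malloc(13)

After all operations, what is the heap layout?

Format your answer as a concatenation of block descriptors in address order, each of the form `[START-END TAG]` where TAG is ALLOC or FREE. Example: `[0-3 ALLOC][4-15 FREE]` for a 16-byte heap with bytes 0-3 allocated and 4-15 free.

Op 1: a = malloc(3) -> a = 0; heap: [0-2 ALLOC][3-50 FREE]
Op 2: a = realloc(a, 20) -> a = 0; heap: [0-19 ALLOC][20-50 FREE]
Op 3: a = realloc(a, 8) -> a = 0; heap: [0-7 ALLOC][8-50 FREE]
Op 4: free(a) -> (freed a); heap: [0-50 FREE]
Op 5: b = malloc(5) -> b = 0; heap: [0-4 ALLOC][5-50 FREE]
Op 6: c = malloc(13) -> c = 5; heap: [0-4 ALLOC][5-17 ALLOC][18-50 FREE]

Answer: [0-4 ALLOC][5-17 ALLOC][18-50 FREE]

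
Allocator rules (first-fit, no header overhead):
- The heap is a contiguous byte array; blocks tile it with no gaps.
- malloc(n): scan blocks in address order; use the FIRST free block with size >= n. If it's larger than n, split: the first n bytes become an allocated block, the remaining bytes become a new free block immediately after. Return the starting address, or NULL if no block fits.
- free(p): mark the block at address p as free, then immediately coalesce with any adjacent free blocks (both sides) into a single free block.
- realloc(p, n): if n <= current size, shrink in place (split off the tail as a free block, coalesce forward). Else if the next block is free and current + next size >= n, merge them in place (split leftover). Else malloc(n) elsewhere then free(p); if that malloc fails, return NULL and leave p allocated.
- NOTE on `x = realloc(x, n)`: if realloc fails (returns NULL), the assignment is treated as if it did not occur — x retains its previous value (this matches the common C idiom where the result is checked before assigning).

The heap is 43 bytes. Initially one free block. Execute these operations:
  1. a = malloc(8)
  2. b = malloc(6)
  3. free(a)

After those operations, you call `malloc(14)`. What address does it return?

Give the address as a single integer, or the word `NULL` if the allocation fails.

Op 1: a = malloc(8) -> a = 0; heap: [0-7 ALLOC][8-42 FREE]
Op 2: b = malloc(6) -> b = 8; heap: [0-7 ALLOC][8-13 ALLOC][14-42 FREE]
Op 3: free(a) -> (freed a); heap: [0-7 FREE][8-13 ALLOC][14-42 FREE]
malloc(14): first-fit scan over [0-7 FREE][8-13 ALLOC][14-42 FREE] -> 14

Answer: 14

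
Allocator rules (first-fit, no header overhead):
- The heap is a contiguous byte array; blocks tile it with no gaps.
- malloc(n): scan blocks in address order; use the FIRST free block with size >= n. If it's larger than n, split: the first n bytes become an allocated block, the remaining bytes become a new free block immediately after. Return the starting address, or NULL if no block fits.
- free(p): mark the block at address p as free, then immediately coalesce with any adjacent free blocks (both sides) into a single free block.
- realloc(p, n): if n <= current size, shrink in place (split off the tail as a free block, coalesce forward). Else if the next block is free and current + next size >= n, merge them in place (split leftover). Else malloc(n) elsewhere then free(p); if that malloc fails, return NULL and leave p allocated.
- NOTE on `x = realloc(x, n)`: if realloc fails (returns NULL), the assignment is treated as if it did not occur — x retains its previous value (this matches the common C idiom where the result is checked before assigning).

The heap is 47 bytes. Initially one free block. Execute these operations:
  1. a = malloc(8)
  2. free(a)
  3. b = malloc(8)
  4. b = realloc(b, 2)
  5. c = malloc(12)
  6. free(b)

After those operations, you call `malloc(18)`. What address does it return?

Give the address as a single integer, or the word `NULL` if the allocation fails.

Answer: 14

Derivation:
Op 1: a = malloc(8) -> a = 0; heap: [0-7 ALLOC][8-46 FREE]
Op 2: free(a) -> (freed a); heap: [0-46 FREE]
Op 3: b = malloc(8) -> b = 0; heap: [0-7 ALLOC][8-46 FREE]
Op 4: b = realloc(b, 2) -> b = 0; heap: [0-1 ALLOC][2-46 FREE]
Op 5: c = malloc(12) -> c = 2; heap: [0-1 ALLOC][2-13 ALLOC][14-46 FREE]
Op 6: free(b) -> (freed b); heap: [0-1 FREE][2-13 ALLOC][14-46 FREE]
malloc(18): first-fit scan over [0-1 FREE][2-13 ALLOC][14-46 FREE] -> 14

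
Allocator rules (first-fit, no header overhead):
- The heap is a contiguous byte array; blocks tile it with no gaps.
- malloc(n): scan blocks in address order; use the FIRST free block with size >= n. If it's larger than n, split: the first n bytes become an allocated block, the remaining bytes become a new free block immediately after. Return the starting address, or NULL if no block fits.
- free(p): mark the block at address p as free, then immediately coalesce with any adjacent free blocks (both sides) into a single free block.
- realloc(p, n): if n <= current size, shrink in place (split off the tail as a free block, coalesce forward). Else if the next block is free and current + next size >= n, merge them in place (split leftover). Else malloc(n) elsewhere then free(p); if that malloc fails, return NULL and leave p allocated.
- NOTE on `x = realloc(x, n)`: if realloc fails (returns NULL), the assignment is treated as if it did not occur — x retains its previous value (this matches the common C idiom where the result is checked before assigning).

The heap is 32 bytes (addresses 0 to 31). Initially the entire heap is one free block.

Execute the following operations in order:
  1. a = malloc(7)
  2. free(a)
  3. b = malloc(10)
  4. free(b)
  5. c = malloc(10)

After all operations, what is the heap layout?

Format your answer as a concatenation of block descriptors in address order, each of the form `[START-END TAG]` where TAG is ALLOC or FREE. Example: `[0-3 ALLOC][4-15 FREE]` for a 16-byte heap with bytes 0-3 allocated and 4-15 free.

Answer: [0-9 ALLOC][10-31 FREE]

Derivation:
Op 1: a = malloc(7) -> a = 0; heap: [0-6 ALLOC][7-31 FREE]
Op 2: free(a) -> (freed a); heap: [0-31 FREE]
Op 3: b = malloc(10) -> b = 0; heap: [0-9 ALLOC][10-31 FREE]
Op 4: free(b) -> (freed b); heap: [0-31 FREE]
Op 5: c = malloc(10) -> c = 0; heap: [0-9 ALLOC][10-31 FREE]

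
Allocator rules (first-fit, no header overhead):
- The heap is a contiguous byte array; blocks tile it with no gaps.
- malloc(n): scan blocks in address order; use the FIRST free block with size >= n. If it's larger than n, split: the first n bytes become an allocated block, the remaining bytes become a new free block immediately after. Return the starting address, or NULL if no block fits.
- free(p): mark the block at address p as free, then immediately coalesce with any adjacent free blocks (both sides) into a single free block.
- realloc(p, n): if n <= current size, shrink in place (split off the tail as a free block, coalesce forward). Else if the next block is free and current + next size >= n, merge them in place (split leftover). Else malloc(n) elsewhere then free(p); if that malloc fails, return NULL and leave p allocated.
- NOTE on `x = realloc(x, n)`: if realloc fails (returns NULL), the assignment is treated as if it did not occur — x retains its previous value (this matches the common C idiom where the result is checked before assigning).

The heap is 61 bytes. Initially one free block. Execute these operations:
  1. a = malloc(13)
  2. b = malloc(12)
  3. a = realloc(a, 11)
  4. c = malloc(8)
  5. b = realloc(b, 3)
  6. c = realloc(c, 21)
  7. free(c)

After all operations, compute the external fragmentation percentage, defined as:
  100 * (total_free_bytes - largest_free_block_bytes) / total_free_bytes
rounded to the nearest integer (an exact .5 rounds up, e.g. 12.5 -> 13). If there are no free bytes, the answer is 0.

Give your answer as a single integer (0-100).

Answer: 4

Derivation:
Op 1: a = malloc(13) -> a = 0; heap: [0-12 ALLOC][13-60 FREE]
Op 2: b = malloc(12) -> b = 13; heap: [0-12 ALLOC][13-24 ALLOC][25-60 FREE]
Op 3: a = realloc(a, 11) -> a = 0; heap: [0-10 ALLOC][11-12 FREE][13-24 ALLOC][25-60 FREE]
Op 4: c = malloc(8) -> c = 25; heap: [0-10 ALLOC][11-12 FREE][13-24 ALLOC][25-32 ALLOC][33-60 FREE]
Op 5: b = realloc(b, 3) -> b = 13; heap: [0-10 ALLOC][11-12 FREE][13-15 ALLOC][16-24 FREE][25-32 ALLOC][33-60 FREE]
Op 6: c = realloc(c, 21) -> c = 25; heap: [0-10 ALLOC][11-12 FREE][13-15 ALLOC][16-24 FREE][25-45 ALLOC][46-60 FREE]
Op 7: free(c) -> (freed c); heap: [0-10 ALLOC][11-12 FREE][13-15 ALLOC][16-60 FREE]
Free blocks: [2 45] total_free=47 largest=45 -> 100*(47-45)/47 = 200/47 ≈ 4.255 -> rounds to 4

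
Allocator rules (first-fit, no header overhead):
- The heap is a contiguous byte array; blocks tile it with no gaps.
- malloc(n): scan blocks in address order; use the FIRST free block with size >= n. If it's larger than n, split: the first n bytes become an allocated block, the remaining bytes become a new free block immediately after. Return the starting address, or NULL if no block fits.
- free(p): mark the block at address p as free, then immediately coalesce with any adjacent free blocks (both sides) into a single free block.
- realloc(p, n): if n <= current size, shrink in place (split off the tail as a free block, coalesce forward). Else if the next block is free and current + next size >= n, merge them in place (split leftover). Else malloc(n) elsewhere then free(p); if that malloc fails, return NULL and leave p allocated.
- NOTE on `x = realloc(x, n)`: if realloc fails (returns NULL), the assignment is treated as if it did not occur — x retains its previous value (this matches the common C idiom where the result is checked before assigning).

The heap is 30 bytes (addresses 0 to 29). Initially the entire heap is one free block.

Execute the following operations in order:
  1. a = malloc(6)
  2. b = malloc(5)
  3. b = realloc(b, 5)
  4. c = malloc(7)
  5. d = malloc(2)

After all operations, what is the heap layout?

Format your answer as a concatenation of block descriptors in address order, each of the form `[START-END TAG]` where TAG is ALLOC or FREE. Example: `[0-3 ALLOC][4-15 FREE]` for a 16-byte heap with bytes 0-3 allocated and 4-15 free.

Op 1: a = malloc(6) -> a = 0; heap: [0-5 ALLOC][6-29 FREE]
Op 2: b = malloc(5) -> b = 6; heap: [0-5 ALLOC][6-10 ALLOC][11-29 FREE]
Op 3: b = realloc(b, 5) -> b = 6; heap: [0-5 ALLOC][6-10 ALLOC][11-29 FREE]
Op 4: c = malloc(7) -> c = 11; heap: [0-5 ALLOC][6-10 ALLOC][11-17 ALLOC][18-29 FREE]
Op 5: d = malloc(2) -> d = 18; heap: [0-5 ALLOC][6-10 ALLOC][11-17 ALLOC][18-19 ALLOC][20-29 FREE]

Answer: [0-5 ALLOC][6-10 ALLOC][11-17 ALLOC][18-19 ALLOC][20-29 FREE]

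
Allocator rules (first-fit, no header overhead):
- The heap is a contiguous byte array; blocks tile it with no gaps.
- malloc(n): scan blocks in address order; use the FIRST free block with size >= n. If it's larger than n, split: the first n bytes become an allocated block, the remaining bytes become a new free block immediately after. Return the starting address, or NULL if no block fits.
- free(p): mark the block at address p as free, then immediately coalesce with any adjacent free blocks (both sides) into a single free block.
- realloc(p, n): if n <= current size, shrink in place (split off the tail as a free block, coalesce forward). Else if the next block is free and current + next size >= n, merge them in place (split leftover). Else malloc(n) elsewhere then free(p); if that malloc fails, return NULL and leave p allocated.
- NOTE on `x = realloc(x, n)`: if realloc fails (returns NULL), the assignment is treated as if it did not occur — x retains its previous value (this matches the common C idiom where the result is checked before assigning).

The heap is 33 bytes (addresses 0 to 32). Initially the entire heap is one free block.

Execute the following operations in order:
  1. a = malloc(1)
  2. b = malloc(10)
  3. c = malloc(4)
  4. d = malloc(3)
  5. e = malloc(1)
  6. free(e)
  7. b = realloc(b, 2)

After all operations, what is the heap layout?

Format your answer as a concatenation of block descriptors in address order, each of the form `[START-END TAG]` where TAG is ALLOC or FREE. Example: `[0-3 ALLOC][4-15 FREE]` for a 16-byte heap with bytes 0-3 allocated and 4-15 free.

Answer: [0-0 ALLOC][1-2 ALLOC][3-10 FREE][11-14 ALLOC][15-17 ALLOC][18-32 FREE]

Derivation:
Op 1: a = malloc(1) -> a = 0; heap: [0-0 ALLOC][1-32 FREE]
Op 2: b = malloc(10) -> b = 1; heap: [0-0 ALLOC][1-10 ALLOC][11-32 FREE]
Op 3: c = malloc(4) -> c = 11; heap: [0-0 ALLOC][1-10 ALLOC][11-14 ALLOC][15-32 FREE]
Op 4: d = malloc(3) -> d = 15; heap: [0-0 ALLOC][1-10 ALLOC][11-14 ALLOC][15-17 ALLOC][18-32 FREE]
Op 5: e = malloc(1) -> e = 18; heap: [0-0 ALLOC][1-10 ALLOC][11-14 ALLOC][15-17 ALLOC][18-18 ALLOC][19-32 FREE]
Op 6: free(e) -> (freed e); heap: [0-0 ALLOC][1-10 ALLOC][11-14 ALLOC][15-17 ALLOC][18-32 FREE]
Op 7: b = realloc(b, 2) -> b = 1; heap: [0-0 ALLOC][1-2 ALLOC][3-10 FREE][11-14 ALLOC][15-17 ALLOC][18-32 FREE]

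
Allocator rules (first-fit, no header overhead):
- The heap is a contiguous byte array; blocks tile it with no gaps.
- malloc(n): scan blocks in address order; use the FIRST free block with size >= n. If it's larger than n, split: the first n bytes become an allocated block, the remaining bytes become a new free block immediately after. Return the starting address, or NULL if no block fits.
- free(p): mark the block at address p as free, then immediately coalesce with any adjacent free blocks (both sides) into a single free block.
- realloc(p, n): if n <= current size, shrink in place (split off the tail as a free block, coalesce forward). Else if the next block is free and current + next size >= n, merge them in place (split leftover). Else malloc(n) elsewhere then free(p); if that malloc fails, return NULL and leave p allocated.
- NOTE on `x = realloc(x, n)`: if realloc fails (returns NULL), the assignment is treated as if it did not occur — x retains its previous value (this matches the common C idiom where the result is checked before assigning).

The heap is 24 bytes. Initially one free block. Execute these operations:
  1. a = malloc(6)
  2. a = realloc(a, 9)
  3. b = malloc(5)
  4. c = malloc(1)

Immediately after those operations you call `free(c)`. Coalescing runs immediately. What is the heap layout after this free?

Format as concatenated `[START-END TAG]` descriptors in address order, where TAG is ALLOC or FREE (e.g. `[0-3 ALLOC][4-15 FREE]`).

Answer: [0-8 ALLOC][9-13 ALLOC][14-23 FREE]

Derivation:
Op 1: a = malloc(6) -> a = 0; heap: [0-5 ALLOC][6-23 FREE]
Op 2: a = realloc(a, 9) -> a = 0; heap: [0-8 ALLOC][9-23 FREE]
Op 3: b = malloc(5) -> b = 9; heap: [0-8 ALLOC][9-13 ALLOC][14-23 FREE]
Op 4: c = malloc(1) -> c = 14; heap: [0-8 ALLOC][9-13 ALLOC][14-14 ALLOC][15-23 FREE]
free(c): c = 14 -> block [14-14 ALLOC]; mark free, coalesce with adjacent free neighbors -> [0-8 ALLOC][9-13 ALLOC][14-23 FREE]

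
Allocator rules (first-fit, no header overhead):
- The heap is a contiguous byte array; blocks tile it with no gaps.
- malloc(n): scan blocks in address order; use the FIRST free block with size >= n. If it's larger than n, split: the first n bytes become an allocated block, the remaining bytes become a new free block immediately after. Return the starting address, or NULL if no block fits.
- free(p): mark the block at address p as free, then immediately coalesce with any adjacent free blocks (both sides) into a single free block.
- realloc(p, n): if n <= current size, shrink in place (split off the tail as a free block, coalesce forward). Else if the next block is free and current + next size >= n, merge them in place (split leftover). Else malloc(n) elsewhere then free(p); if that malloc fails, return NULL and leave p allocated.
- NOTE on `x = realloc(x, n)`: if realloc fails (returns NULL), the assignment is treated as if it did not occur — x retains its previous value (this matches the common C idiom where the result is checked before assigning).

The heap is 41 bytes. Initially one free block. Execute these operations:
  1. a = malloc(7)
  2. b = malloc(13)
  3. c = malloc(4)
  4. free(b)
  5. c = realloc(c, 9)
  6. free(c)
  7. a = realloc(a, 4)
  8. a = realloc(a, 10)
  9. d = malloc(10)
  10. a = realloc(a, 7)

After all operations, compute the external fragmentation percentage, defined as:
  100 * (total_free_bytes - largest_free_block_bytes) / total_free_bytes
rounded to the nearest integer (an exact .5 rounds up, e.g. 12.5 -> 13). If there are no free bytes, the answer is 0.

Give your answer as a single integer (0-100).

Answer: 13

Derivation:
Op 1: a = malloc(7) -> a = 0; heap: [0-6 ALLOC][7-40 FREE]
Op 2: b = malloc(13) -> b = 7; heap: [0-6 ALLOC][7-19 ALLOC][20-40 FREE]
Op 3: c = malloc(4) -> c = 20; heap: [0-6 ALLOC][7-19 ALLOC][20-23 ALLOC][24-40 FREE]
Op 4: free(b) -> (freed b); heap: [0-6 ALLOC][7-19 FREE][20-23 ALLOC][24-40 FREE]
Op 5: c = realloc(c, 9) -> c = 20; heap: [0-6 ALLOC][7-19 FREE][20-28 ALLOC][29-40 FREE]
Op 6: free(c) -> (freed c); heap: [0-6 ALLOC][7-40 FREE]
Op 7: a = realloc(a, 4) -> a = 0; heap: [0-3 ALLOC][4-40 FREE]
Op 8: a = realloc(a, 10) -> a = 0; heap: [0-9 ALLOC][10-40 FREE]
Op 9: d = malloc(10) -> d = 10; heap: [0-9 ALLOC][10-19 ALLOC][20-40 FREE]
Op 10: a = realloc(a, 7) -> a = 0; heap: [0-6 ALLOC][7-9 FREE][10-19 ALLOC][20-40 FREE]
Free blocks: [3 21] total_free=24 largest=21 -> 100*(24-21)/24 = 300/24 = 12.5 -> rounds to 13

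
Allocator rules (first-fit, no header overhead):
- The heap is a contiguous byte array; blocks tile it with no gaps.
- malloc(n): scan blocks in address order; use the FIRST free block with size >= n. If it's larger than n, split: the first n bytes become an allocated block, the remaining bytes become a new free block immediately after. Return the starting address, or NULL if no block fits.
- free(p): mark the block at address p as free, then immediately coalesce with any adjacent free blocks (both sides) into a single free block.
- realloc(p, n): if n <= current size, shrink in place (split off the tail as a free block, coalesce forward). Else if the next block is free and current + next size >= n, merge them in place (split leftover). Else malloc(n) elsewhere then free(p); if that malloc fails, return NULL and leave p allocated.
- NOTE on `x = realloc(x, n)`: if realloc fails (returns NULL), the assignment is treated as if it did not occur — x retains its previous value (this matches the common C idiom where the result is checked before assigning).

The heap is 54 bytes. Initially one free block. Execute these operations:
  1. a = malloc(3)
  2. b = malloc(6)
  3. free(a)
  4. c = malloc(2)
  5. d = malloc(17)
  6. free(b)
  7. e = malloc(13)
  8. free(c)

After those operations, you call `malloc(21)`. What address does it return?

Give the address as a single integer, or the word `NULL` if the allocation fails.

Op 1: a = malloc(3) -> a = 0; heap: [0-2 ALLOC][3-53 FREE]
Op 2: b = malloc(6) -> b = 3; heap: [0-2 ALLOC][3-8 ALLOC][9-53 FREE]
Op 3: free(a) -> (freed a); heap: [0-2 FREE][3-8 ALLOC][9-53 FREE]
Op 4: c = malloc(2) -> c = 0; heap: [0-1 ALLOC][2-2 FREE][3-8 ALLOC][9-53 FREE]
Op 5: d = malloc(17) -> d = 9; heap: [0-1 ALLOC][2-2 FREE][3-8 ALLOC][9-25 ALLOC][26-53 FREE]
Op 6: free(b) -> (freed b); heap: [0-1 ALLOC][2-8 FREE][9-25 ALLOC][26-53 FREE]
Op 7: e = malloc(13) -> e = 26; heap: [0-1 ALLOC][2-8 FREE][9-25 ALLOC][26-38 ALLOC][39-53 FREE]
Op 8: free(c) -> (freed c); heap: [0-8 FREE][9-25 ALLOC][26-38 ALLOC][39-53 FREE]
malloc(21): first-fit scan over [0-8 FREE][9-25 ALLOC][26-38 ALLOC][39-53 FREE] -> NULL

Answer: NULL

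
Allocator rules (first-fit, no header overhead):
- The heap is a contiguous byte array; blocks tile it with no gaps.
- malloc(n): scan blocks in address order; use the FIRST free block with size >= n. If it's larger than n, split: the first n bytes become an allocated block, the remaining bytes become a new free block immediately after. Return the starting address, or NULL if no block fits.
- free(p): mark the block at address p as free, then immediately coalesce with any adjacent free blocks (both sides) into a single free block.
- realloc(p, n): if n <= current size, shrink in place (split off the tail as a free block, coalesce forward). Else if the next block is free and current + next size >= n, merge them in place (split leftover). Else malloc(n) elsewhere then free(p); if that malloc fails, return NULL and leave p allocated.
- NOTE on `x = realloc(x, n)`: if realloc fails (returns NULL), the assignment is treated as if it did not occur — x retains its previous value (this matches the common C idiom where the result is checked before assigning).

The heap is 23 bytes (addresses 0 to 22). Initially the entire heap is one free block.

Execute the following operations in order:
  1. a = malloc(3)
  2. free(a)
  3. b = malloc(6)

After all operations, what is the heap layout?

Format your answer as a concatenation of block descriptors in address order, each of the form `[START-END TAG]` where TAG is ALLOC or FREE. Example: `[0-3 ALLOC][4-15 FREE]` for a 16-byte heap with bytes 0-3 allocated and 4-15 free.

Answer: [0-5 ALLOC][6-22 FREE]

Derivation:
Op 1: a = malloc(3) -> a = 0; heap: [0-2 ALLOC][3-22 FREE]
Op 2: free(a) -> (freed a); heap: [0-22 FREE]
Op 3: b = malloc(6) -> b = 0; heap: [0-5 ALLOC][6-22 FREE]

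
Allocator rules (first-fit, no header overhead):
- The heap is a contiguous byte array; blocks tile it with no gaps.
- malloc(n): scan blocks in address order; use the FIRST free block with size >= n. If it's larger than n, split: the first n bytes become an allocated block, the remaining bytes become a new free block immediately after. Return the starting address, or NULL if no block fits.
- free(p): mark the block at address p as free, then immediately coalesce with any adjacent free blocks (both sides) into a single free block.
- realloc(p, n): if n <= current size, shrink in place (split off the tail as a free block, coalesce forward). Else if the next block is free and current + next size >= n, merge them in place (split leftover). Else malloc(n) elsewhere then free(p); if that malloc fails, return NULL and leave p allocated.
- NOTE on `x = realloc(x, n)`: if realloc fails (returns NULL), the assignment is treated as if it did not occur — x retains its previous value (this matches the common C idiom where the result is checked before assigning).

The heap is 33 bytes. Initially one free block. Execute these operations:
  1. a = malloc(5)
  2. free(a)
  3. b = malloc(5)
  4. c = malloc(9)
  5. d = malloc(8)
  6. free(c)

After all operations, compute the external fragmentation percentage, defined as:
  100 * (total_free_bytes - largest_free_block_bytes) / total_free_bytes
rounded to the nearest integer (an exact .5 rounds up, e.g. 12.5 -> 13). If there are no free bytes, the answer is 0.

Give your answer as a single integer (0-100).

Answer: 45

Derivation:
Op 1: a = malloc(5) -> a = 0; heap: [0-4 ALLOC][5-32 FREE]
Op 2: free(a) -> (freed a); heap: [0-32 FREE]
Op 3: b = malloc(5) -> b = 0; heap: [0-4 ALLOC][5-32 FREE]
Op 4: c = malloc(9) -> c = 5; heap: [0-4 ALLOC][5-13 ALLOC][14-32 FREE]
Op 5: d = malloc(8) -> d = 14; heap: [0-4 ALLOC][5-13 ALLOC][14-21 ALLOC][22-32 FREE]
Op 6: free(c) -> (freed c); heap: [0-4 ALLOC][5-13 FREE][14-21 ALLOC][22-32 FREE]
Free blocks: [9 11] total_free=20 largest=11 -> 100*(20-11)/20 = 900/20 = 45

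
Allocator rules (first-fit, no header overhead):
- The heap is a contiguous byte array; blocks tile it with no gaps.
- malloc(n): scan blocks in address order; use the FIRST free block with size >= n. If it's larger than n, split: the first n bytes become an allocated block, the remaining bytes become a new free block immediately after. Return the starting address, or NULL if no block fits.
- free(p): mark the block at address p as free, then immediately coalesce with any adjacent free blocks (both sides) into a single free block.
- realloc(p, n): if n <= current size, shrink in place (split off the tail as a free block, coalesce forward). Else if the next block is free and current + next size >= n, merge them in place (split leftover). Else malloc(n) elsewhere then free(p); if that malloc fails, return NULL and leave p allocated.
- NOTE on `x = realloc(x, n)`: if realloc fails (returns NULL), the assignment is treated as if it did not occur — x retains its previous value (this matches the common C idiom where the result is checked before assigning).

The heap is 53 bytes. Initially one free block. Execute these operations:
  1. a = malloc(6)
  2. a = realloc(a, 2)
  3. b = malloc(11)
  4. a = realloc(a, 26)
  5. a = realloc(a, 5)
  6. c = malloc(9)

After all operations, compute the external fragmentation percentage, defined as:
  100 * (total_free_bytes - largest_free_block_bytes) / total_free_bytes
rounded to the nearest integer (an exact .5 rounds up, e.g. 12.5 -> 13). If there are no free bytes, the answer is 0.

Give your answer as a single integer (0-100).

Answer: 7

Derivation:
Op 1: a = malloc(6) -> a = 0; heap: [0-5 ALLOC][6-52 FREE]
Op 2: a = realloc(a, 2) -> a = 0; heap: [0-1 ALLOC][2-52 FREE]
Op 3: b = malloc(11) -> b = 2; heap: [0-1 ALLOC][2-12 ALLOC][13-52 FREE]
Op 4: a = realloc(a, 26) -> a = 13; heap: [0-1 FREE][2-12 ALLOC][13-38 ALLOC][39-52 FREE]
Op 5: a = realloc(a, 5) -> a = 13; heap: [0-1 FREE][2-12 ALLOC][13-17 ALLOC][18-52 FREE]
Op 6: c = malloc(9) -> c = 18; heap: [0-1 FREE][2-12 ALLOC][13-17 ALLOC][18-26 ALLOC][27-52 FREE]
Free blocks: [2 26] total_free=28 largest=26 -> 100*(28-26)/28 = 200/28 ≈ 7.143 -> rounds to 7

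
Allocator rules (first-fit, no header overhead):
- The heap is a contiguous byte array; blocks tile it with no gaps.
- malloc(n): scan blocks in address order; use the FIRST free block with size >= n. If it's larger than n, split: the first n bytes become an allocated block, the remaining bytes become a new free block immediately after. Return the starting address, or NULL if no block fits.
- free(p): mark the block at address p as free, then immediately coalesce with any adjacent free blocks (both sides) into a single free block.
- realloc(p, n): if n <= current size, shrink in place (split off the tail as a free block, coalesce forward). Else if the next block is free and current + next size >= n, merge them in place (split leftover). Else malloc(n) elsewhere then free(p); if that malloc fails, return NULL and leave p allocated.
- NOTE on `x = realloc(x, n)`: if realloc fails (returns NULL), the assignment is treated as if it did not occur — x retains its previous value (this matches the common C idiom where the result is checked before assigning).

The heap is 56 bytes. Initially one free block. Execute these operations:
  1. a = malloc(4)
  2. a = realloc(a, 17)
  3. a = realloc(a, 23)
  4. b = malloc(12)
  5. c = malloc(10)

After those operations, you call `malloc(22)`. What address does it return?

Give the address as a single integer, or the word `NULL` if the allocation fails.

Answer: NULL

Derivation:
Op 1: a = malloc(4) -> a = 0; heap: [0-3 ALLOC][4-55 FREE]
Op 2: a = realloc(a, 17) -> a = 0; heap: [0-16 ALLOC][17-55 FREE]
Op 3: a = realloc(a, 23) -> a = 0; heap: [0-22 ALLOC][23-55 FREE]
Op 4: b = malloc(12) -> b = 23; heap: [0-22 ALLOC][23-34 ALLOC][35-55 FREE]
Op 5: c = malloc(10) -> c = 35; heap: [0-22 ALLOC][23-34 ALLOC][35-44 ALLOC][45-55 FREE]
malloc(22): first-fit scan over [0-22 ALLOC][23-34 ALLOC][35-44 ALLOC][45-55 FREE] -> NULL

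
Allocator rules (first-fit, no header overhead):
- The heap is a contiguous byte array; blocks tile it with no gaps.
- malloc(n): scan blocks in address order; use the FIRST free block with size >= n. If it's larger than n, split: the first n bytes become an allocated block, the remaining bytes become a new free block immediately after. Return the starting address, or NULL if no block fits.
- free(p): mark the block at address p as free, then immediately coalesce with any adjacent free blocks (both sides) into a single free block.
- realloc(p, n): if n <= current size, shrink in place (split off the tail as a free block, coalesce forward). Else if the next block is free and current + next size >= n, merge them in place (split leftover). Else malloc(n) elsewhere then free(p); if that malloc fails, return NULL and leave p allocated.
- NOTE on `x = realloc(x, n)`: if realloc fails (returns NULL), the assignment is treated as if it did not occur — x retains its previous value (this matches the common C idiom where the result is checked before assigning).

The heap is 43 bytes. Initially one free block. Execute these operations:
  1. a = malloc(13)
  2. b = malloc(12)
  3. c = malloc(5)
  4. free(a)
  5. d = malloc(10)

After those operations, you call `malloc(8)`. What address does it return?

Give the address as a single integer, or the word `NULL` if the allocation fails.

Answer: 30

Derivation:
Op 1: a = malloc(13) -> a = 0; heap: [0-12 ALLOC][13-42 FREE]
Op 2: b = malloc(12) -> b = 13; heap: [0-12 ALLOC][13-24 ALLOC][25-42 FREE]
Op 3: c = malloc(5) -> c = 25; heap: [0-12 ALLOC][13-24 ALLOC][25-29 ALLOC][30-42 FREE]
Op 4: free(a) -> (freed a); heap: [0-12 FREE][13-24 ALLOC][25-29 ALLOC][30-42 FREE]
Op 5: d = malloc(10) -> d = 0; heap: [0-9 ALLOC][10-12 FREE][13-24 ALLOC][25-29 ALLOC][30-42 FREE]
malloc(8): first-fit scan over [0-9 ALLOC][10-12 FREE][13-24 ALLOC][25-29 ALLOC][30-42 FREE] -> 30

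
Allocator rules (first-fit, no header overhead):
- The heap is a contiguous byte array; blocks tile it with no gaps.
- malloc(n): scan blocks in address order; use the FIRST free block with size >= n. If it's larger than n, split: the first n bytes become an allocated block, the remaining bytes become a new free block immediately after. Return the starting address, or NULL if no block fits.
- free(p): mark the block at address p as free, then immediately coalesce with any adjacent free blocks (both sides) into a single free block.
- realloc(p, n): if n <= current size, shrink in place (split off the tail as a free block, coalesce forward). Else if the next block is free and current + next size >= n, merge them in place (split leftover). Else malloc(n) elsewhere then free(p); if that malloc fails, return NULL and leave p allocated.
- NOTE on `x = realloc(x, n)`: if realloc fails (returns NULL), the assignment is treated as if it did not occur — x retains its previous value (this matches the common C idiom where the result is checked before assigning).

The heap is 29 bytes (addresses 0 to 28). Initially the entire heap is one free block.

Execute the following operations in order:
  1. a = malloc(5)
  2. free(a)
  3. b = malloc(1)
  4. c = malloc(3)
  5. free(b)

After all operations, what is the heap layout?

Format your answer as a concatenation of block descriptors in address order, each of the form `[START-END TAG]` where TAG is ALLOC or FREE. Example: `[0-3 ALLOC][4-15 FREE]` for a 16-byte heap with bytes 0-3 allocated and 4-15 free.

Answer: [0-0 FREE][1-3 ALLOC][4-28 FREE]

Derivation:
Op 1: a = malloc(5) -> a = 0; heap: [0-4 ALLOC][5-28 FREE]
Op 2: free(a) -> (freed a); heap: [0-28 FREE]
Op 3: b = malloc(1) -> b = 0; heap: [0-0 ALLOC][1-28 FREE]
Op 4: c = malloc(3) -> c = 1; heap: [0-0 ALLOC][1-3 ALLOC][4-28 FREE]
Op 5: free(b) -> (freed b); heap: [0-0 FREE][1-3 ALLOC][4-28 FREE]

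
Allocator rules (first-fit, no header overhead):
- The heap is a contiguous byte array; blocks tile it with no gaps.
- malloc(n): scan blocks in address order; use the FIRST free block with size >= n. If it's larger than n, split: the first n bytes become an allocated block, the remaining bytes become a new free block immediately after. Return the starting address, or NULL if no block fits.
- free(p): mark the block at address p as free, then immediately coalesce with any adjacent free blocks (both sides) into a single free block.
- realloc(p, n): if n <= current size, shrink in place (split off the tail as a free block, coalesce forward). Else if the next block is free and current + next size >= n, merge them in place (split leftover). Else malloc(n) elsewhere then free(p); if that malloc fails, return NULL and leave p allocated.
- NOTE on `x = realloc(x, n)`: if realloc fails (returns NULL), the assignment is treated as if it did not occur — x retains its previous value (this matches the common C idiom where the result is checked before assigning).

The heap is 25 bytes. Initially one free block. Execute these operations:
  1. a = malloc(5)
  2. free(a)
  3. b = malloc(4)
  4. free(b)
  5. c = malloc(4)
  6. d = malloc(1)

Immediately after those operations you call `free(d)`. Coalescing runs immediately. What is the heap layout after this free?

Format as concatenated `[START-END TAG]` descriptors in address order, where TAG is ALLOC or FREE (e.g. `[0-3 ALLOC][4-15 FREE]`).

Answer: [0-3 ALLOC][4-24 FREE]

Derivation:
Op 1: a = malloc(5) -> a = 0; heap: [0-4 ALLOC][5-24 FREE]
Op 2: free(a) -> (freed a); heap: [0-24 FREE]
Op 3: b = malloc(4) -> b = 0; heap: [0-3 ALLOC][4-24 FREE]
Op 4: free(b) -> (freed b); heap: [0-24 FREE]
Op 5: c = malloc(4) -> c = 0; heap: [0-3 ALLOC][4-24 FREE]
Op 6: d = malloc(1) -> d = 4; heap: [0-3 ALLOC][4-4 ALLOC][5-24 FREE]
free(d): d = 4 -> block [4-4 ALLOC]; mark free, coalesce with adjacent free neighbors -> [0-3 ALLOC][4-24 FREE]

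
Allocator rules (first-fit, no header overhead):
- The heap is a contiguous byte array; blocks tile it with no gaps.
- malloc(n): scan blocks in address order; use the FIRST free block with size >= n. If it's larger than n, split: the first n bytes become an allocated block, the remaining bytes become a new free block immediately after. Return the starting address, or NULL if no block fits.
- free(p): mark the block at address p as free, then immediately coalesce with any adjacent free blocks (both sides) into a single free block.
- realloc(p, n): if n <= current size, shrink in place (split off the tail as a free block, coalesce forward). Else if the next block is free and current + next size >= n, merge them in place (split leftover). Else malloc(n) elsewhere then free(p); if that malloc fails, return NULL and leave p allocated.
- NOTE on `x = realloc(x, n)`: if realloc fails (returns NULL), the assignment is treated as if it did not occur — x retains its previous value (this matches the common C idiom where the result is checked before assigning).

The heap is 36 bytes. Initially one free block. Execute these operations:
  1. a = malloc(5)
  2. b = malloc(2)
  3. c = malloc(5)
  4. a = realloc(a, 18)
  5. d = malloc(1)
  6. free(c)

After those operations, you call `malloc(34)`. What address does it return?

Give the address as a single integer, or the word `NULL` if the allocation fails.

Op 1: a = malloc(5) -> a = 0; heap: [0-4 ALLOC][5-35 FREE]
Op 2: b = malloc(2) -> b = 5; heap: [0-4 ALLOC][5-6 ALLOC][7-35 FREE]
Op 3: c = malloc(5) -> c = 7; heap: [0-4 ALLOC][5-6 ALLOC][7-11 ALLOC][12-35 FREE]
Op 4: a = realloc(a, 18) -> a = 12; heap: [0-4 FREE][5-6 ALLOC][7-11 ALLOC][12-29 ALLOC][30-35 FREE]
Op 5: d = malloc(1) -> d = 0; heap: [0-0 ALLOC][1-4 FREE][5-6 ALLOC][7-11 ALLOC][12-29 ALLOC][30-35 FREE]
Op 6: free(c) -> (freed c); heap: [0-0 ALLOC][1-4 FREE][5-6 ALLOC][7-11 FREE][12-29 ALLOC][30-35 FREE]
malloc(34): first-fit scan over [0-0 ALLOC][1-4 FREE][5-6 ALLOC][7-11 FREE][12-29 ALLOC][30-35 FREE] -> NULL

Answer: NULL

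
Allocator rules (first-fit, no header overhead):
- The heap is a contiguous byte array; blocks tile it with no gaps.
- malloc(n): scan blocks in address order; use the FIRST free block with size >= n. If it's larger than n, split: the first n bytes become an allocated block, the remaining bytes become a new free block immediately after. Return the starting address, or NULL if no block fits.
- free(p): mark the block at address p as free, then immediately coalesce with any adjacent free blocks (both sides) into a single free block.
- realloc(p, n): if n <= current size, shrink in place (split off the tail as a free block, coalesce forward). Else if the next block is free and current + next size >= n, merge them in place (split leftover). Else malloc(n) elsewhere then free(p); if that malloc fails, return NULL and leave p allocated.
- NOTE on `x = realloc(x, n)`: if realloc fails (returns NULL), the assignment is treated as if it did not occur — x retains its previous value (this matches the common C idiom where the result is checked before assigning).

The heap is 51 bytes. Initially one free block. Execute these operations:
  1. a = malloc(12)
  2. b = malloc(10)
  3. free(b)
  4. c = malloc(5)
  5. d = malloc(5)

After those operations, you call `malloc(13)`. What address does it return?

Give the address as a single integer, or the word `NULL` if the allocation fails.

Op 1: a = malloc(12) -> a = 0; heap: [0-11 ALLOC][12-50 FREE]
Op 2: b = malloc(10) -> b = 12; heap: [0-11 ALLOC][12-21 ALLOC][22-50 FREE]
Op 3: free(b) -> (freed b); heap: [0-11 ALLOC][12-50 FREE]
Op 4: c = malloc(5) -> c = 12; heap: [0-11 ALLOC][12-16 ALLOC][17-50 FREE]
Op 5: d = malloc(5) -> d = 17; heap: [0-11 ALLOC][12-16 ALLOC][17-21 ALLOC][22-50 FREE]
malloc(13): first-fit scan over [0-11 ALLOC][12-16 ALLOC][17-21 ALLOC][22-50 FREE] -> 22

Answer: 22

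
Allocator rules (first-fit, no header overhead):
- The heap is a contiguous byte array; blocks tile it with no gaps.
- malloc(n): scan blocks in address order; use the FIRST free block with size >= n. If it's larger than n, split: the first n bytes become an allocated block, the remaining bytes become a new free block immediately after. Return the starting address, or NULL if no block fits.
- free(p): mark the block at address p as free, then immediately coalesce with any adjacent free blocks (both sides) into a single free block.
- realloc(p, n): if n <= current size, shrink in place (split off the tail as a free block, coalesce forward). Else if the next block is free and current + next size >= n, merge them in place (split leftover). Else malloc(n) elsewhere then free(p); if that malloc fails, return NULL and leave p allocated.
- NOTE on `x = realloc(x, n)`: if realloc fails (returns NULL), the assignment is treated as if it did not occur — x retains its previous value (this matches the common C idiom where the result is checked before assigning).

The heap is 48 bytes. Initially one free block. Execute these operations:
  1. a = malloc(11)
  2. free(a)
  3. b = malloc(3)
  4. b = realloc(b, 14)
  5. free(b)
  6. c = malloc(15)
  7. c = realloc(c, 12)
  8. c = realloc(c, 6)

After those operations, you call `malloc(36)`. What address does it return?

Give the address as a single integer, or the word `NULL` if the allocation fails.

Answer: 6

Derivation:
Op 1: a = malloc(11) -> a = 0; heap: [0-10 ALLOC][11-47 FREE]
Op 2: free(a) -> (freed a); heap: [0-47 FREE]
Op 3: b = malloc(3) -> b = 0; heap: [0-2 ALLOC][3-47 FREE]
Op 4: b = realloc(b, 14) -> b = 0; heap: [0-13 ALLOC][14-47 FREE]
Op 5: free(b) -> (freed b); heap: [0-47 FREE]
Op 6: c = malloc(15) -> c = 0; heap: [0-14 ALLOC][15-47 FREE]
Op 7: c = realloc(c, 12) -> c = 0; heap: [0-11 ALLOC][12-47 FREE]
Op 8: c = realloc(c, 6) -> c = 0; heap: [0-5 ALLOC][6-47 FREE]
malloc(36): first-fit scan over [0-5 ALLOC][6-47 FREE] -> 6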